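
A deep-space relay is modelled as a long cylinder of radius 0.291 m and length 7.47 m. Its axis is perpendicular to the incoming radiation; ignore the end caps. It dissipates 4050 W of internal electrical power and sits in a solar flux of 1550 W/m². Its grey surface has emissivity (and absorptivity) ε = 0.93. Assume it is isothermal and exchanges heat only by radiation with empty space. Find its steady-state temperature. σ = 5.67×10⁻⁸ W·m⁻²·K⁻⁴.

At steady state, absorbed solar power + internal power = radiated power.
Absorbed: α·S·A_cross = 0.93·1550·4.348 = 6267 W (cross-section 2rL).
Total input = 6267 + 4050 = 10320 W.
Radiated: εσ·A_surf·T⁴ with A_surf = 2πrL = 13.66 m².
T⁴ = 10320/(0.93·5.67×10⁻⁸·13.66) = 1.432×10¹⁰ K⁴.

T ≈ 346 K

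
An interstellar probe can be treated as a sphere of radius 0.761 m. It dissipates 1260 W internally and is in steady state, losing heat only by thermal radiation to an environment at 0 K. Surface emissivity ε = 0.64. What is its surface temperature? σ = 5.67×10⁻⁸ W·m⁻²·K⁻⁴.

T ≈ 263 K

Steady state: internal power = radiated power, P = εσA T⁴.
Radiating area A = 4πr² = 7.277 m².
T⁴ = P/(εσA) = 1260/(0.64·5.67×10⁻⁸·7.277) = 4.771×10⁹ K⁴.
T = (4.771×10⁹)^(1/4).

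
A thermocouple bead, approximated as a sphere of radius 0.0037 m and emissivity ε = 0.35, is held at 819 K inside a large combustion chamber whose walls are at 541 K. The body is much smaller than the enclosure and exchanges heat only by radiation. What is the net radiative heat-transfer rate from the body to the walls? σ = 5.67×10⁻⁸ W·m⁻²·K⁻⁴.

P_net ≈ 1.24 W

For a small grey body in a large enclosure: P_net = εσA(T_body⁴ − T_wall⁴).
A = 4πr² = 1.720×10⁻⁴ m²; T_body⁴ − T_wall⁴ = 4.499×10¹¹ − 8.566×10¹⁰ = 3.643×10¹¹ K⁴.
|P_net| = 0.35·5.67×10⁻⁸·1.720×10⁻⁴·3.643×10¹¹.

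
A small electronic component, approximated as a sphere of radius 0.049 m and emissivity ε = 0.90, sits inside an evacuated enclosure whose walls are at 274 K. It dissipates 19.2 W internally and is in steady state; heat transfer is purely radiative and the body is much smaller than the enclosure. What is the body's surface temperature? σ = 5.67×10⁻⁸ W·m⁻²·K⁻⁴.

For a small grey body in a large enclosure, net radiated power = εσA(T⁴ − T_w⁴).
Steady state: P = εσA(T⁴ − T_w⁴) with A = 4πr² = 0.03017 m².
T⁴ = P/(εσA) + T_w⁴ = 19.2/(0.90·5.67×10⁻⁸·0.03017) + (274)⁴
    = 1.247×10¹⁰ + 5.636×10⁹ = 1.811×10¹⁰ K⁴.

T ≈ 367 K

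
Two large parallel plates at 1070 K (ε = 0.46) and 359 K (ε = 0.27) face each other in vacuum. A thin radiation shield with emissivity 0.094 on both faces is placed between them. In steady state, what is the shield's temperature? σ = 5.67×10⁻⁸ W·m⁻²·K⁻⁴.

In steady state the net flux on the hot side equals that on the cold side.
σ(T₁⁴−T_s⁴)/D₁ = σ(T_s⁴−T₂⁴)/D₂, with D₁ = 1/ε₁+1/ε_s−1 = 11.81, D₂ = 1/ε_s+1/ε₂−1 = 13.34.
Solve for T_s⁴: T_s⁴ = (D₂·T₁⁴ + D₁·T₂⁴)/(D₁+D₂) = 7.031×10¹¹ K⁴.

T_s ≈ 916 K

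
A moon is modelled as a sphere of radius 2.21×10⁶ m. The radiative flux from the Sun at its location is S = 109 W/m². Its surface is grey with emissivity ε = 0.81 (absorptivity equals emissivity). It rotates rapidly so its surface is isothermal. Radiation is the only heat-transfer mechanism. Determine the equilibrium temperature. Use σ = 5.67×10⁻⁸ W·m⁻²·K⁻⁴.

T ≈ 148 K

At equilibrium, absorbed power = emitted power.
Absorbing cross-section = πr² = 1.534×10¹³ m²; emitting surface = 4πr² = 6.138×10¹³ m² (ratio 4).
εS·A_cross = εσ·A_surf·T⁴  ⇒  T⁴ = S/(4σ)   (ε cancels).
T⁴ = 109/(4·5.67×10⁻⁸) = 4.806×10⁸ K⁴.
T = (4.806×10⁸)^(1/4).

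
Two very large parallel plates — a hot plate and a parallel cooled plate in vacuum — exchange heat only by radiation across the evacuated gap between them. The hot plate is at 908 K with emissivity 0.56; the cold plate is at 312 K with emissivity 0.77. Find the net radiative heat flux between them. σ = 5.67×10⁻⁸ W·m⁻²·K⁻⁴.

q ≈ 18200 W/m²

For two infinite grey parallel plates, q = σ(T₁⁴ − T₂⁴)/(1/ε₁ + 1/ε₂ − 1).
T₁⁴ − T₂⁴ = 6.797×10¹¹ − 9.476×10⁹ = 6.703×10¹¹ K⁴.
1/ε₁ + 1/ε₂ − 1 = 1.786 + 1.299 − 1 = 2.084.
q = 5.67×10⁻⁸ × 6.703×10¹¹ / 2.084.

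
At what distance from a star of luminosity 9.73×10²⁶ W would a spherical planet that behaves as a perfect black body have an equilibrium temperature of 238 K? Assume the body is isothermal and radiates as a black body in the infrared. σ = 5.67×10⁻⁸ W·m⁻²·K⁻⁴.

d ≈ 3.26×10¹¹ m

For an isothermal black-emitting sphere, (1−a)S·πr² = σ·4πr²·T⁴ ⇒ S = 4σT⁴/(1−a).
S = 4·5.67×10⁻⁸·(238)⁴/1.00 = 727.7 W/m².
Flux falls as S = L/(4πd²), so d = √(L/(4πS)) = √(9.73×10²⁶/(4π·727.7)).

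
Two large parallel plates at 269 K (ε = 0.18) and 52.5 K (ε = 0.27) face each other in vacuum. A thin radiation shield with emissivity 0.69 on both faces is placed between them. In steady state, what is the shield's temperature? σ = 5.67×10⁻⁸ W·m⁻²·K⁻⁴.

T_s ≈ 215 K

In steady state the net flux on the hot side equals that on the cold side.
σ(T₁⁴−T_s⁴)/D₁ = σ(T_s⁴−T₂⁴)/D₂, with D₁ = 1/ε₁+1/ε_s−1 = 6.005, D₂ = 1/ε_s+1/ε₂−1 = 4.153.
Solve for T_s⁴: T_s⁴ = (D₂·T₁⁴ + D₁·T₂⁴)/(D₁+D₂) = 2.145×10⁹ K⁴.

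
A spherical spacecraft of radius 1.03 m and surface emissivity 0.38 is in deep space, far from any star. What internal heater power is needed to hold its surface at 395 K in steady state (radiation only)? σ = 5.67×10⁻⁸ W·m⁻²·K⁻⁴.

P ≈ 6990 W

P = εσ·4πr²·T⁴.
4πr² = 13.33 m²; T⁴ = 2.434×10¹⁰ K⁴.
P = 0.38·5.67×10⁻⁸·13.33·2.434×10¹⁰.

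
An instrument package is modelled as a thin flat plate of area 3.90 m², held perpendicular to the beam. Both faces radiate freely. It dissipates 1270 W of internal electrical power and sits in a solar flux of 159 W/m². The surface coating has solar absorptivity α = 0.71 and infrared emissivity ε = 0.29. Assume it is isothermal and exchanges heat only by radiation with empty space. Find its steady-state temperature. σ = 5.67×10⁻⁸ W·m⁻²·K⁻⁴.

T ≈ 340 K

At steady state, absorbed solar power + internal power = radiated power.
Absorbed: α·S·A_cross = 0.71·159·3.900 = 440.3 W (cross-section A).
Total input = 440.3 + 1270 = 1710 W.
Radiated: εσ·A_surf·T⁴ with A_surf = 2A = 7.800 m².
T⁴ = 1710/(0.29·5.67×10⁻⁸·7.800) = 1.333×10¹⁰ K⁴.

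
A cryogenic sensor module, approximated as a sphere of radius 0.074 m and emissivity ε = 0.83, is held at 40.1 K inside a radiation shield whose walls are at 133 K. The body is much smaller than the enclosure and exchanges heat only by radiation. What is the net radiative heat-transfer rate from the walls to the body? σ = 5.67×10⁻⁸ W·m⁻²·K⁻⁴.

P_net ≈ 1.00 W

For a small grey body in a large enclosure: P_net = εσA(T_body⁴ − T_wall⁴).
A = 4πr² = 0.06881 m²; T_body⁴ − T_wall⁴ = 2.586×10⁶ − 3.129×10⁸ = -3.103×10⁸ K⁴.
|P_net| = 0.83·5.67×10⁻⁸·0.06881·3.103×10⁸.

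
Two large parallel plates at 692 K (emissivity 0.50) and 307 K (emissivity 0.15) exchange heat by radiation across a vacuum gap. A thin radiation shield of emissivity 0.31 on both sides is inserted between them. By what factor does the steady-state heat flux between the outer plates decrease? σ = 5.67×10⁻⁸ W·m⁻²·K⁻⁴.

Without shield: q₀ = σΔ(T⁴)/(1/ε₁+1/ε₂−1) with denominator 7.667.
With shield the two gaps are in series; the resistances add: (1/ε₁+1/ε_s−1)+(1/ε_s+1/ε₂−1) = 4.226+8.892 = 13.12.
Heat-flux ratio q₀/q = 13.12/7.667.

factor ≈ 1.71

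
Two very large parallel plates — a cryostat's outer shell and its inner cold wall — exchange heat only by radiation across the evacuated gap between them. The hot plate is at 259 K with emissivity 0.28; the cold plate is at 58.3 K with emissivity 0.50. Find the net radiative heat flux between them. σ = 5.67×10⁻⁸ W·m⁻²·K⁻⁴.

q ≈ 55.7 W/m²

For two infinite grey parallel plates, q = σ(T₁⁴ − T₂⁴)/(1/ε₁ + 1/ε₂ − 1).
T₁⁴ − T₂⁴ = 4.500×10⁹ − 1.155×10⁷ = 4.488×10⁹ K⁴.
1/ε₁ + 1/ε₂ − 1 = 3.571 + 2.000 − 1 = 4.571.
q = 5.67×10⁻⁸ × 4.488×10⁹ / 4.571.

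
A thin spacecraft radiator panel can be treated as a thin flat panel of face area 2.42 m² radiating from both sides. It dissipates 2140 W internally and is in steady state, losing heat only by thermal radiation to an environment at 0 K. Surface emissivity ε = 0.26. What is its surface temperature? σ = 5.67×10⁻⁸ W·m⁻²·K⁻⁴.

Steady state: internal power = radiated power, P = εσA T⁴.
Radiating area A = 2·2.42 = 4.840 m².
T⁴ = P/(εσA) = 2140/(0.26·5.67×10⁻⁸·4.840) = 2.999×10¹⁰ K⁴.
T = (2.999×10¹⁰)^(1/4).

T ≈ 416 K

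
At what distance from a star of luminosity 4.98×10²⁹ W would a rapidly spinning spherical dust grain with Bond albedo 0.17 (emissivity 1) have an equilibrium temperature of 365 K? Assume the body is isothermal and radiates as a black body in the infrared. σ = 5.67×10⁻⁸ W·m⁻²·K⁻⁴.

d ≈ 2.86×10¹² m

For an isothermal black-emitting sphere, (1−a)S·πr² = σ·4πr²·T⁴ ⇒ S = 4σT⁴/(1−a).
S = 4·5.67×10⁻⁸·(365)⁴/0.830 = 4850 W/m².
Flux falls as S = L/(4πd²), so d = √(L/(4πS)) = √(4.98×10²⁹/(4π·4850)).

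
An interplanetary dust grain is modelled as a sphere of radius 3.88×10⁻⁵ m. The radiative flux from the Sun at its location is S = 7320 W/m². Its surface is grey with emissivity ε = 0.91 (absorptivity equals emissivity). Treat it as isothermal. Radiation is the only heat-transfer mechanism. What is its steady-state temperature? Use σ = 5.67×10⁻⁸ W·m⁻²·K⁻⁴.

T ≈ 424 K

At equilibrium, absorbed power = emitted power.
Absorbing cross-section = πr² = 4.729×10⁻⁹ m²; emitting surface = 4πr² = 1.892×10⁻⁸ m² (ratio 4).
εS·A_cross = εσ·A_surf·T⁴  ⇒  T⁴ = S/(4σ)   (ε cancels).
T⁴ = 7320/(4·5.67×10⁻⁸) = 3.228×10¹⁰ K⁴.
T = (3.228×10¹⁰)^(1/4).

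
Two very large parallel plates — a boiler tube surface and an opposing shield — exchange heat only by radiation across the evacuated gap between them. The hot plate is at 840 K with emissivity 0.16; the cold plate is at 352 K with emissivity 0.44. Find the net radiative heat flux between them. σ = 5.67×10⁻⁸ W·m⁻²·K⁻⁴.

q ≈ 3640 W/m²

For two infinite grey parallel plates, q = σ(T₁⁴ − T₂⁴)/(1/ε₁ + 1/ε₂ − 1).
T₁⁴ − T₂⁴ = 4.979×10¹¹ − 1.535×10¹⁰ = 4.825×10¹¹ K⁴.
1/ε₁ + 1/ε₂ − 1 = 6.250 + 2.273 − 1 = 7.523.
q = 5.67×10⁻⁸ × 4.825×10¹¹ / 7.523.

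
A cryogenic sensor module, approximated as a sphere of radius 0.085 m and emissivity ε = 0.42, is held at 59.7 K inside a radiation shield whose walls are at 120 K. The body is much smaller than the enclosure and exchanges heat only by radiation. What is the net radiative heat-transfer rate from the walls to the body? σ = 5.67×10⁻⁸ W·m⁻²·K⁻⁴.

P_net ≈ 0.421 W

For a small grey body in a large enclosure: P_net = εσA(T_body⁴ − T_wall⁴).
A = 4πr² = 0.09079 m²; T_body⁴ − T_wall⁴ = 1.270×10⁷ − 2.074×10⁸ = -1.947×10⁸ K⁴.
|P_net| = 0.42·5.67×10⁻⁸·0.09079·1.947×10⁸.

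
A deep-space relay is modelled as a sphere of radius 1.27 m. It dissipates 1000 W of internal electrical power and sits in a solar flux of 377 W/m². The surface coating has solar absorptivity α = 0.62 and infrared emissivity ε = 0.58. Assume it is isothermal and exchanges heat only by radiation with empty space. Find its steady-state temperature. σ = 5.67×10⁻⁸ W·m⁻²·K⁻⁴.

T ≈ 239 K

At steady state, absorbed solar power + internal power = radiated power.
Absorbed: α·S·A_cross = 0.62·377·5.067 = 1184 W (cross-section πr²).
Total input = 1184 + 1000 = 2184 W.
Radiated: εσ·A_surf·T⁴ with A_surf = 4πr² = 20.27 m².
T⁴ = 2184/(0.58·5.67×10⁻⁸·20.27) = 3.277×10⁹ K⁴.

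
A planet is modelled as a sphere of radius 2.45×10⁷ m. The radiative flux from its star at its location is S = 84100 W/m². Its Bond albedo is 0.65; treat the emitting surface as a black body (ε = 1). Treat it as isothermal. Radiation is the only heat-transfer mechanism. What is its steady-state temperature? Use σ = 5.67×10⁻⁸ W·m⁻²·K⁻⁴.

At equilibrium, absorbed power = emitted power.
Absorbing cross-section = πr² = 1.886×10¹⁵ m²; emitting surface = 4πr² = 7.543×10¹⁵ m² (ratio 4).
(1−a)S·A_cross = εσ·A_surf·T⁴  ⇒  T⁴ = (1−a)S/(4σ).
T⁴ = 0.350·84100/(4·5.67×10⁻⁸) = 1.298×10¹¹ K⁴.
T = (1.298×10¹¹)^(1/4).

T ≈ 600 K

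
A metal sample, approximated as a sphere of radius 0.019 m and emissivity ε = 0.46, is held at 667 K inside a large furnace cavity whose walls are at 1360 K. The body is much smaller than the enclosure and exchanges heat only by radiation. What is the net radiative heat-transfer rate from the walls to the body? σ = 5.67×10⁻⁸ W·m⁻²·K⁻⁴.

For a small grey body in a large enclosure: P_net = εσA(T_body⁴ − T_wall⁴).
A = 4πr² = 0.004536 m²; T_body⁴ − T_wall⁴ = 1.979×10¹¹ − 3.421×10¹² = -3.223×10¹² K⁴.
|P_net| = 0.46·5.67×10⁻⁸·0.004536·3.223×10¹².

P_net ≈ 381 W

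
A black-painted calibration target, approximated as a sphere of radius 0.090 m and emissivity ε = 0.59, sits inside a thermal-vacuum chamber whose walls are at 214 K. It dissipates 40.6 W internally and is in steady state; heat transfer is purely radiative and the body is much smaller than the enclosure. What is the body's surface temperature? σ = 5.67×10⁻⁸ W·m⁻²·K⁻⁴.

T ≈ 344 K

For a small grey body in a large enclosure, net radiated power = εσA(T⁴ − T_w⁴).
Steady state: P = εσA(T⁴ − T_w⁴) with A = 4πr² = 0.1018 m².
T⁴ = P/(εσA) + T_w⁴ = 40.6/(0.59·5.67×10⁻⁸·0.1018) + (214)⁴
    = 1.192×10¹⁰ + 2.097×10⁹ = 1.402×10¹⁰ K⁴.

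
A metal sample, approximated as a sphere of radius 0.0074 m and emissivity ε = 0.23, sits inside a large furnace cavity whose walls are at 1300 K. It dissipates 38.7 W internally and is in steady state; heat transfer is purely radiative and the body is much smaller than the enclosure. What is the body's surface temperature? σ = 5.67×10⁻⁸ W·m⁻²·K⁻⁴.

T ≈ 1640 K

For a small grey body in a large enclosure, net radiated power = εσA(T⁴ − T_w⁴).
Steady state: P = εσA(T⁴ − T_w⁴) with A = 4πr² = 6.881×10⁻⁴ m².
T⁴ = P/(εσA) + T_w⁴ = 38.7/(0.23·5.67×10⁻⁸·6.881×10⁻⁴) + (1300)⁴
    = 4.312×10¹² + 2.856×10¹² = 7.169×10¹² K⁴.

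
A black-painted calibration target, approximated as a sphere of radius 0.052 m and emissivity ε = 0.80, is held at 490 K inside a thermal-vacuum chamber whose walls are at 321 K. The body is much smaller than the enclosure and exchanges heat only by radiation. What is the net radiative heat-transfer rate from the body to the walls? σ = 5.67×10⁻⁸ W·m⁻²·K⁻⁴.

For a small grey body in a large enclosure: P_net = εσA(T_body⁴ − T_wall⁴).
A = 4πr² = 0.03398 m²; T_body⁴ − T_wall⁴ = 5.765×10¹⁰ − 1.062×10¹⁰ = 4.703×10¹⁰ K⁴.
|P_net| = 0.80·5.67×10⁻⁸·0.03398·4.703×10¹⁰.

P_net ≈ 72.5 W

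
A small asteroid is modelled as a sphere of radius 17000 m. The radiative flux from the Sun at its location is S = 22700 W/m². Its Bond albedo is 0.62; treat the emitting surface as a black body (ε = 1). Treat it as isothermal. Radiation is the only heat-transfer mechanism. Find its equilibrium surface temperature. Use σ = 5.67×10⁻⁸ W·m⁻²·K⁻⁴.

T ≈ 442 K

At equilibrium, absorbed power = emitted power.
Absorbing cross-section = πr² = 9.079×10⁸ m²; emitting surface = 4πr² = 3.632×10⁹ m² (ratio 4).
(1−a)S·A_cross = εσ·A_surf·T⁴  ⇒  T⁴ = (1−a)S/(4σ).
T⁴ = 0.380·22700/(4·5.67×10⁻⁸) = 3.803×10¹⁰ K⁴.
T = (3.803×10¹⁰)^(1/4).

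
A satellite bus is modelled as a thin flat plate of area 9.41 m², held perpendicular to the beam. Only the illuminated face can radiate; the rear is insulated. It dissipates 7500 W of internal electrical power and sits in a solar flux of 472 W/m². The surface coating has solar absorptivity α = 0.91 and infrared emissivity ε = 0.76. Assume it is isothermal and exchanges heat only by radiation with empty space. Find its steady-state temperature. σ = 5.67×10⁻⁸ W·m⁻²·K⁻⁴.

At steady state, absorbed solar power + internal power = radiated power.
Absorbed: α·S·A_cross = 0.91·472·9.410 = 4042 W (cross-section A).
Total input = 4042 + 7500 = 11540 W.
Radiated: εσ·A_surf·T⁴ with A_surf = A = 9.410 m².
T⁴ = 11540/(0.76·5.67×10⁻⁸·9.410) = 2.846×10¹⁰ K⁴.

T ≈ 411 K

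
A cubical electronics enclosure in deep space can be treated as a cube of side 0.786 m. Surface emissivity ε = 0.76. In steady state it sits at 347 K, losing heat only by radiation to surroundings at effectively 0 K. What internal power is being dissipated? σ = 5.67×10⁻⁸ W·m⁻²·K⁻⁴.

P ≈ 2320 W

Steady state: P = εσA T⁴.
A = 6L² = 3.707 m²; T⁴ = (347)⁴ = 1.450×10¹⁰ K⁴.
P = 0.76 × 5.67×10⁻⁸ × 3.707 × 1.450×10¹⁰.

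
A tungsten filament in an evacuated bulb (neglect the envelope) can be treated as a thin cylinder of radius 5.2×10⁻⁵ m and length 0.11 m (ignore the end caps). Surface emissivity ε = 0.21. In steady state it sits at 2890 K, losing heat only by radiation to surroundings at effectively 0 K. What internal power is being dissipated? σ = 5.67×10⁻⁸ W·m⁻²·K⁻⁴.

Steady state: P = εσA T⁴.
A = 2πrL = 3.594×10⁻⁵ m²; T⁴ = (2890)⁴ = 6.976×10¹³ K⁴.
P = 0.21 × 5.67×10⁻⁸ × 3.594×10⁻⁵ × 6.976×10¹³.

P ≈ 29.9 W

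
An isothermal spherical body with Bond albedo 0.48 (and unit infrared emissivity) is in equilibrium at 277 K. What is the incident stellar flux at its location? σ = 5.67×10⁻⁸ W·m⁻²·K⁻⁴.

S ≈ 2570 W/m²

(1−a)S·πr² = σ·4πr²·T⁴ ⇒ S = 4σT⁴/(1−a).
S = 4·5.67×10⁻⁸·5.887×10⁹/0.520.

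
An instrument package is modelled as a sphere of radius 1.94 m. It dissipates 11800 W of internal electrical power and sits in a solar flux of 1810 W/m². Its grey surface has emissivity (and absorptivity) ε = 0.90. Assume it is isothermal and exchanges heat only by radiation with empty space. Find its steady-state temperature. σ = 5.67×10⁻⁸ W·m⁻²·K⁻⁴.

At steady state, absorbed solar power + internal power = radiated power.
Absorbed: α·S·A_cross = 0.90·1810·11.82 = 19260 W (cross-section πr²).
Total input = 19260 + 11800 = 31060 W.
Radiated: εσ·A_surf·T⁴ with A_surf = 4πr² = 47.29 m².
T⁴ = 31060/(0.90·5.67×10⁻⁸·47.29) = 1.287×10¹⁰ K⁴.

T ≈ 337 K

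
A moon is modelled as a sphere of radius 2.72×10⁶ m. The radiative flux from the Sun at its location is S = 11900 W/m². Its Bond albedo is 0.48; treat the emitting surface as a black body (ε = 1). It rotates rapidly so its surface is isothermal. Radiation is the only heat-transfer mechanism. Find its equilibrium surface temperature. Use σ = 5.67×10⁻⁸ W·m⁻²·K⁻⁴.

At equilibrium, absorbed power = emitted power.
Absorbing cross-section = πr² = 2.324×10¹³ m²; emitting surface = 4πr² = 9.297×10¹³ m² (ratio 4).
(1−a)S·A_cross = εσ·A_surf·T⁴  ⇒  T⁴ = (1−a)S/(4σ).
T⁴ = 0.520·11900/(4·5.67×10⁻⁸) = 2.728×10¹⁰ K⁴.
T = (2.728×10¹⁰)^(1/4).

T ≈ 406 K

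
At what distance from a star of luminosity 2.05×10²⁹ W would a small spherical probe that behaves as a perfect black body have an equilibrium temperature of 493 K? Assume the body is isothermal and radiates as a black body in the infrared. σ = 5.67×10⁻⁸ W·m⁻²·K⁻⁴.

For an isothermal black-emitting sphere, (1−a)S·πr² = σ·4πr²·T⁴ ⇒ S = 4σT⁴/(1−a).
S = 4·5.67×10⁻⁸·(493)⁴/1.00 = 13400 W/m².
Flux falls as S = L/(4πd²), so d = √(L/(4πS)) = √(2.05×10²⁹/(4π·13400)).

d ≈ 1.10×10¹² m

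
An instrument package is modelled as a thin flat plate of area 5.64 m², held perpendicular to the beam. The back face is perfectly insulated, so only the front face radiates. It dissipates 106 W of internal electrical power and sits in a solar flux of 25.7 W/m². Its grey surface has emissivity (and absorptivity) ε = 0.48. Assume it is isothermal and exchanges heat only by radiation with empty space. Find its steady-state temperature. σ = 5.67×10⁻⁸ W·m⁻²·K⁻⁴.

T ≈ 184 K

At steady state, absorbed solar power + internal power = radiated power.
Absorbed: α·S·A_cross = 0.48·25.7·5.640 = 69.58 W (cross-section A).
Total input = 69.58 + 106 = 175.6 W.
Radiated: εσ·A_surf·T⁴ with A_surf = A = 5.640 m².
T⁴ = 175.6/(0.48·5.67×10⁻⁸·5.640) = 1.144×10⁹ K⁴.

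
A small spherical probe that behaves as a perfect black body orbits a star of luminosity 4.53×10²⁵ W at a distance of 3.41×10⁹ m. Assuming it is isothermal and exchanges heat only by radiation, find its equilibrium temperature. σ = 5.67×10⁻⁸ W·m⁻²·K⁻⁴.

First find the stellar flux at distance d: S = L/(4πd²) = 4.53×10²⁵/(4π·(3.41×10⁹)²) = 3.100×10⁵ W/m².
For an isothermal sphere, absorbed (1−a)S·πr² = emitted σ·4πr²·T⁴, so T⁴ = (1−a)S/(4σ).
T⁴ = 1.00·3.100×10⁵/(4·5.67×10⁻⁸) = 1.367×10¹² K⁴.

T ≈ 1080 K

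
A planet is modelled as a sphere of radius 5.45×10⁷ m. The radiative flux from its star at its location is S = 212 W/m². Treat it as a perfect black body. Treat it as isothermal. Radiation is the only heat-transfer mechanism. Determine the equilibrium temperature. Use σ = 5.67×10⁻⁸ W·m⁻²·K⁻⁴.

T ≈ 175 K

At equilibrium, absorbed power = emitted power.
Absorbing cross-section = πr² = 9.331×10¹⁵ m²; emitting surface = 4πr² = 3.733×10¹⁶ m² (ratio 4).
S·A_cross = εσ·A_surf·T⁴  ⇒  T⁴ = S/(4σ).
T⁴ = 1.00·212/(4·5.67×10⁻⁸) = 9.347×10⁸ K⁴.
T = (9.347×10⁸)^(1/4).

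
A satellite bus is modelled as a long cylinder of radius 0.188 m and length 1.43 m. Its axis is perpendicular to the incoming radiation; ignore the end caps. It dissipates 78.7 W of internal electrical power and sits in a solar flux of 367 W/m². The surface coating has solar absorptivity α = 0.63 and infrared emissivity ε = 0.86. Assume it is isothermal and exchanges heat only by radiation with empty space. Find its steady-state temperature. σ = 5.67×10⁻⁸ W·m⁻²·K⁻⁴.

At steady state, absorbed solar power + internal power = radiated power.
Absorbed: α·S·A_cross = 0.63·367·0.5377 = 124.3 W (cross-section 2rL).
Total input = 124.3 + 78.7 = 203.0 W.
Radiated: εσ·A_surf·T⁴ with A_surf = 2πrL = 1.689 m².
T⁴ = 203.0/(0.86·5.67×10⁻⁸·1.689) = 2.465×10⁹ K⁴.

T ≈ 223 K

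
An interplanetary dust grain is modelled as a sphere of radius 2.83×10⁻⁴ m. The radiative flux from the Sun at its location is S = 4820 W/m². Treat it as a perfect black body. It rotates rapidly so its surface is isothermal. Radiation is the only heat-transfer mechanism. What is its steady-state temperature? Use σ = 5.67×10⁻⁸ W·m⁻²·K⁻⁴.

T ≈ 382 K

At equilibrium, absorbed power = emitted power.
Absorbing cross-section = πr² = 2.516×10⁻⁷ m²; emitting surface = 4πr² = 1.006×10⁻⁶ m² (ratio 4).
S·A_cross = εσ·A_surf·T⁴  ⇒  T⁴ = S/(4σ).
T⁴ = 1.00·4820/(4·5.67×10⁻⁸) = 2.125×10¹⁰ K⁴.
T = (2.125×10¹⁰)^(1/4).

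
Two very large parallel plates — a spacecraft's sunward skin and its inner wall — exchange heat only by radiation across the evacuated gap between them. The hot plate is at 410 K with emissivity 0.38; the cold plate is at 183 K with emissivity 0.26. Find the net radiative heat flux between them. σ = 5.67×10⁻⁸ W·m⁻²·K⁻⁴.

For two infinite grey parallel plates, q = σ(T₁⁴ − T₂⁴)/(1/ε₁ + 1/ε₂ − 1).
T₁⁴ − T₂⁴ = 2.826×10¹⁰ − 1.122×10⁹ = 2.714×10¹⁰ K⁴.
1/ε₁ + 1/ε₂ − 1 = 2.632 + 3.846 − 1 = 5.478.
q = 5.67×10⁻⁸ × 2.714×10¹⁰ / 5.478.

q ≈ 281 W/m²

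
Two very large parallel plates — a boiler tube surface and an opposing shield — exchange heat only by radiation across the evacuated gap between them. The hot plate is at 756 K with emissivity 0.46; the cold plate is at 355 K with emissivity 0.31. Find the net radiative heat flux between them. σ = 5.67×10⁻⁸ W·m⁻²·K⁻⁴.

q ≈ 4000 W/m²

For two infinite grey parallel plates, q = σ(T₁⁴ − T₂⁴)/(1/ε₁ + 1/ε₂ − 1).
T₁⁴ − T₂⁴ = 3.267×10¹¹ − 1.588×10¹⁰ = 3.108×10¹¹ K⁴.
1/ε₁ + 1/ε₂ − 1 = 2.174 + 3.226 − 1 = 4.400.
q = 5.67×10⁻⁸ × 3.108×10¹¹ / 4.400.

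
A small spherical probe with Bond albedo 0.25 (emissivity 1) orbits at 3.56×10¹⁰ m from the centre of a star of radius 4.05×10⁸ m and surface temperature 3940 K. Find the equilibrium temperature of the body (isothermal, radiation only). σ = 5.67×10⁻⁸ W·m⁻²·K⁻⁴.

The star's surface emits σT_*⁴; at distance d the flux is S = σT_*⁴(R_*/d)².
S = 5.67×10⁻⁸·(3940)⁴·(4.05×10⁸/3.56×10¹⁰)² = 1768 W/m².
For an isothermal sphere T⁴ = (1−a)S/(4σ) = 5.848×10⁹ K⁴.

T ≈ 277 K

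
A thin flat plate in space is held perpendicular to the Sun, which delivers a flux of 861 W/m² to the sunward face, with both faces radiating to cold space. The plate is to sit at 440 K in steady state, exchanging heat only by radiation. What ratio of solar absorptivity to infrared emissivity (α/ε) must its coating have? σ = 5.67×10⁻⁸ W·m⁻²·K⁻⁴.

Balance: αS·A = εσ·2A·T⁴ ⇒ α/ε = 2σT⁴/S.
α/ε = 2·5.67×10⁻⁸·(440)⁴/861 = 2·5.67×10⁻⁸·3.748×10¹⁰/861.

α/ε ≈ 4.94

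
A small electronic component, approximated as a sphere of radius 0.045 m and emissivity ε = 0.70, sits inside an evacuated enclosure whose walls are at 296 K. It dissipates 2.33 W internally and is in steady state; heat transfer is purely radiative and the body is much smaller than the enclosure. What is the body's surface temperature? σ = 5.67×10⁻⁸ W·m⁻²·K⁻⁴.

T ≈ 316 K

For a small grey body in a large enclosure, net radiated power = εσA(T⁴ − T_w⁴).
Steady state: P = εσA(T⁴ − T_w⁴) with A = 4πr² = 0.02545 m².
T⁴ = P/(εσA) + T_w⁴ = 2.33/(0.70·5.67×10⁻⁸·0.02545) + (296)⁴
    = 2.307×10⁹ + 7.677×10⁹ = 9.984×10⁹ K⁴.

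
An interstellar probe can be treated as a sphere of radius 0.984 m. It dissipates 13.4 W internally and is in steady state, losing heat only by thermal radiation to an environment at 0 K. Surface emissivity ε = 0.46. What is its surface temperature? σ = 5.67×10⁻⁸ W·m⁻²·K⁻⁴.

T ≈ 80.6 K

Steady state: internal power = radiated power, P = εσA T⁴.
Radiating area A = 4πr² = 12.17 m².
T⁴ = P/(εσA) = 13.4/(0.46·5.67×10⁻⁸·12.17) = 4.222×10⁷ K⁴.
T = (4.222×10⁷)^(1/4).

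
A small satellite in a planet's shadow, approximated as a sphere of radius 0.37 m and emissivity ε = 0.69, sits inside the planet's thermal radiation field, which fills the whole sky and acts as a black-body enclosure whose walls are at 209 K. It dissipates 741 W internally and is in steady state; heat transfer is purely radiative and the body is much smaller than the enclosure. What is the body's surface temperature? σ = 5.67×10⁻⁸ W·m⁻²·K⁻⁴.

For a small grey body in a large enclosure, net radiated power = εσA(T⁴ − T_w⁴).
Steady state: P = εσA(T⁴ − T_w⁴) with A = 4πr² = 1.720 m².
T⁴ = P/(εσA) + T_w⁴ = 741/(0.69·5.67×10⁻⁸·1.720) + (209)⁴
    = 1.101×10¹⁰ + 1.908×10⁹ = 1.292×10¹⁰ K⁴.

T ≈ 337 K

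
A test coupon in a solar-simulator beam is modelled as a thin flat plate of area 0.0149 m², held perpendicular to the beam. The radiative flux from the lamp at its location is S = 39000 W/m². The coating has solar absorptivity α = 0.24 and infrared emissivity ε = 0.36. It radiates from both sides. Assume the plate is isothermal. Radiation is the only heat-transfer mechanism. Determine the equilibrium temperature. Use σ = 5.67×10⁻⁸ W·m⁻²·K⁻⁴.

At equilibrium, absorbed power = emitted power.
Absorbing cross-section = A = 0.01490 m²; emitting surface = 2A = 0.02980 m² (ratio 2).
αS·A_cross = εσ·A_surf·T⁴  ⇒  T⁴ = αS/(ε·2σ).
T⁴ = 0.240·39000/(0.36·2·5.67×10⁻⁸) = 2.293×10¹¹ K⁴.
T = (2.293×10¹¹)^(1/4).

T ≈ 692 K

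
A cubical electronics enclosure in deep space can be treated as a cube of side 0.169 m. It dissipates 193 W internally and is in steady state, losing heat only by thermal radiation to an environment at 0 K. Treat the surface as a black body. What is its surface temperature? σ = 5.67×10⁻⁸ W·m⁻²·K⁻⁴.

T ≈ 375 K

Steady state: internal power = radiated power, P = εσA T⁴.
Radiating area A = 6L² = 0.1714 m².
T⁴ = P/(εσA) = 193/(1.0·5.67×10⁻⁸·0.1714) = 1.986×10¹⁰ K⁴.
T = (1.986×10¹⁰)^(1/4).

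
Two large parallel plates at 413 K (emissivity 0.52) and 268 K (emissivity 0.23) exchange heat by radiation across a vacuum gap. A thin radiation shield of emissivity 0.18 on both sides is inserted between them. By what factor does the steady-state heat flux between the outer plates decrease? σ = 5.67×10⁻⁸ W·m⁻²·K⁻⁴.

factor ≈ 2.92

Without shield: q₀ = σΔ(T⁴)/(1/ε₁+1/ε₂−1) with denominator 5.271.
With shield the two gaps are in series; the resistances add: (1/ε₁+1/ε_s−1)+(1/ε_s+1/ε₂−1) = 6.479+8.903 = 15.38.
Heat-flux ratio q₀/q = 15.38/5.271.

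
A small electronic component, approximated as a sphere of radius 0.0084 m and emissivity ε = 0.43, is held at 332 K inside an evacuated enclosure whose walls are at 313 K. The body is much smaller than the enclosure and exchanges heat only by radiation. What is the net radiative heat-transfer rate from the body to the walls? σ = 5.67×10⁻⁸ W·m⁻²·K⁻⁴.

For a small grey body in a large enclosure: P_net = εσA(T_body⁴ − T_wall⁴).
A = 4πr² = 8.867×10⁻⁴ m²; T_body⁴ − T_wall⁴ = 1.215×10¹⁰ − 9.598×10⁹ = 2.551×10⁹ K⁴.
|P_net| = 0.43·5.67×10⁻⁸·8.867×10⁻⁴·2.551×10⁹.

P_net ≈ 0.0552 W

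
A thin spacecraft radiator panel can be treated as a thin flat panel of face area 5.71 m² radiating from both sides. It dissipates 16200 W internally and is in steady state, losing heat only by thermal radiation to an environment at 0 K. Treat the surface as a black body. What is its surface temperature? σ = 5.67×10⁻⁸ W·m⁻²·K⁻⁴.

T ≈ 398 K

Steady state: internal power = radiated power, P = εσA T⁴.
Radiating area A = 2·5.71 = 11.42 m².
T⁴ = P/(εσA) = 16200/(1.0·5.67×10⁻⁸·11.42) = 2.502×10¹⁰ K⁴.
T = (2.502×10¹⁰)^(1/4).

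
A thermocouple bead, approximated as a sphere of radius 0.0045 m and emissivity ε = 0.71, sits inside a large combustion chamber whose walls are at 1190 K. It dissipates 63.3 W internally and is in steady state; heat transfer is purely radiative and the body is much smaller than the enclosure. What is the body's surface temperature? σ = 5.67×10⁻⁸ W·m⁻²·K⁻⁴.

For a small grey body in a large enclosure, net radiated power = εσA(T⁴ − T_w⁴).
Steady state: P = εσA(T⁴ − T_w⁴) with A = 4πr² = 2.545×10⁻⁴ m².
T⁴ = P/(εσA) + T_w⁴ = 63.3/(0.71·5.67×10⁻⁸·2.545×10⁻⁴) + (1190)⁴
    = 6.179×10¹² + 2.005×10¹² = 8.184×10¹² K⁴.

T ≈ 1690 K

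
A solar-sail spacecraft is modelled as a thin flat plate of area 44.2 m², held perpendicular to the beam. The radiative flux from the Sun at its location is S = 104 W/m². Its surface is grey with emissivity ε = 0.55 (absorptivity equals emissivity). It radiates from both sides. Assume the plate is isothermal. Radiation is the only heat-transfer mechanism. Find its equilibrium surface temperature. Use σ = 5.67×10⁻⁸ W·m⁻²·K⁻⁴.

T ≈ 174 K

At equilibrium, absorbed power = emitted power.
Absorbing cross-section = A = 44.20 m²; emitting surface = 2A = 88.40 m² (ratio 2).
εS·A_cross = εσ·A_surf·T⁴  ⇒  T⁴ = S/(2σ)   (ε cancels).
T⁴ = 104/(2·5.67×10⁻⁸) = 9.171×10⁸ K⁴.
T = (9.171×10⁸)^(1/4).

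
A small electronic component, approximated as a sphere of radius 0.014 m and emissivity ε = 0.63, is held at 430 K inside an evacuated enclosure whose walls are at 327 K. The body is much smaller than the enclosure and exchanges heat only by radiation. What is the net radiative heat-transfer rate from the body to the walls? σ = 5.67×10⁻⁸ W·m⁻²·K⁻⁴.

P_net ≈ 2.00 W

For a small grey body in a large enclosure: P_net = εσA(T_body⁴ − T_wall⁴).
A = 4πr² = 0.002463 m²; T_body⁴ − T_wall⁴ = 3.419×10¹⁰ − 1.143×10¹⁰ = 2.275×10¹⁰ K⁴.
|P_net| = 0.63·5.67×10⁻⁸·0.002463·2.275×10¹⁰.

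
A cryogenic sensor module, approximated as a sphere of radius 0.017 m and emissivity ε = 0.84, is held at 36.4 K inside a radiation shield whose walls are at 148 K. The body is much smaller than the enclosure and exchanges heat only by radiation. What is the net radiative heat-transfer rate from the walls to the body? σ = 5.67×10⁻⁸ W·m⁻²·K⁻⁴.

P_net ≈ 0.0827 W

For a small grey body in a large enclosure: P_net = εσA(T_body⁴ − T_wall⁴).
A = 4πr² = 0.003632 m²; T_body⁴ − T_wall⁴ = 1.756×10⁶ − 4.798×10⁸ = -4.780×10⁸ K⁴.
|P_net| = 0.84·5.67×10⁻⁸·0.003632·4.780×10⁸.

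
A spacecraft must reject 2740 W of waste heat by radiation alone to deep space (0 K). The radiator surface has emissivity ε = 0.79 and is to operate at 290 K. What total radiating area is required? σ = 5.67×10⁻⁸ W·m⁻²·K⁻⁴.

A ≈ 8.65 m²

P = εσA T⁴ ⇒ A = P/(εσT⁴).
T⁴ = 7.073×10⁹ K⁴.
A = 2740/(0.79 × 5.67×10⁻⁸ × 7.073×10⁹).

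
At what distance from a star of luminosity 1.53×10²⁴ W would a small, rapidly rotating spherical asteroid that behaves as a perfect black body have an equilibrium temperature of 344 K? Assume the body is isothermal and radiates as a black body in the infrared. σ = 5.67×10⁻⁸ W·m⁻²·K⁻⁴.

For an isothermal black-emitting sphere, (1−a)S·πr² = σ·4πr²·T⁴ ⇒ S = 4σT⁴/(1−a).
S = 4·5.67×10⁻⁸·(344)⁴/1.00 = 3176 W/m².
Flux falls as S = L/(4πd²), so d = √(L/(4πS)) = √(1.53×10²⁴/(4π·3176)).

d ≈ 6.19×10⁹ m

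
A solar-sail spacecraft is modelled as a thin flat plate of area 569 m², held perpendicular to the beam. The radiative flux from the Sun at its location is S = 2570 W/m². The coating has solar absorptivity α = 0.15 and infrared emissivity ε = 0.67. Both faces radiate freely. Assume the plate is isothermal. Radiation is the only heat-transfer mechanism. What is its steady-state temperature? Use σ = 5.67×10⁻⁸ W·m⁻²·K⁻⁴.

At equilibrium, absorbed power = emitted power.
Absorbing cross-section = A = 569.0 m²; emitting surface = 2A = 1138 m² (ratio 2).
αS·A_cross = εσ·A_surf·T⁴  ⇒  T⁴ = αS/(ε·2σ).
T⁴ = 0.150·2570/(0.67·2·5.67×10⁻⁸) = 5.074×10⁹ K⁴.
T = (5.074×10⁹)^(1/4).

T ≈ 267 K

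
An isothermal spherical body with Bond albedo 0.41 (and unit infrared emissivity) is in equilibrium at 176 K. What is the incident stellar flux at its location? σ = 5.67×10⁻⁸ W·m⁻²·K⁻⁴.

S ≈ 369 W/m²

(1−a)S·πr² = σ·4πr²·T⁴ ⇒ S = 4σT⁴/(1−a).
S = 4·5.67×10⁻⁸·9.595×10⁸/0.590.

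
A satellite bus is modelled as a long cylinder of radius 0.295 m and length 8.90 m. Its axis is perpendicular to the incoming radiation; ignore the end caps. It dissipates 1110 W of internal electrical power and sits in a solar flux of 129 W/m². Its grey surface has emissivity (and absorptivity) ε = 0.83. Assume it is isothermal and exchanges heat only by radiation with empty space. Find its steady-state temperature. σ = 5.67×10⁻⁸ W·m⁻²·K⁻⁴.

T ≈ 215 K

At steady state, absorbed solar power + internal power = radiated power.
Absorbed: α·S·A_cross = 0.83·129·5.251 = 562.2 W (cross-section 2rL).
Total input = 562.2 + 1110 = 1672 W.
Radiated: εσ·A_surf·T⁴ with A_surf = 2πrL = 16.50 m².
T⁴ = 1672/(0.83·5.67×10⁻⁸·16.50) = 2.154×10⁹ K⁴.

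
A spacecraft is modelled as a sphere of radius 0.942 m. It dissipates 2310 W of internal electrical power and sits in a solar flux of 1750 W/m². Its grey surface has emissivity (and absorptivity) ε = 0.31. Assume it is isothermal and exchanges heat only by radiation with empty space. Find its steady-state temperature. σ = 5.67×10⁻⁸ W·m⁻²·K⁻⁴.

At steady state, absorbed solar power + internal power = radiated power.
Absorbed: α·S·A_cross = 0.31·1750·2.788 = 1512 W (cross-section πr²).
Total input = 1512 + 2310 = 3822 W.
Radiated: εσ·A_surf·T⁴ with A_surf = 4πr² = 11.15 m².
T⁴ = 3822/(0.31·5.67×10⁻⁸·11.15) = 1.950×10¹⁰ K⁴.

T ≈ 374 K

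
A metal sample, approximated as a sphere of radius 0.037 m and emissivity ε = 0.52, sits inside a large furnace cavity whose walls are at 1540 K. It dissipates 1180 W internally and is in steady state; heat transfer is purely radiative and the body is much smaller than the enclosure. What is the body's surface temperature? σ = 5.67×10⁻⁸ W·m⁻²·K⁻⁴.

T ≈ 1680 K

For a small grey body in a large enclosure, net radiated power = εσA(T⁴ − T_w⁴).
Steady state: P = εσA(T⁴ − T_w⁴) with A = 4πr² = 0.01720 m².
T⁴ = P/(εσA) + T_w⁴ = 1180/(0.52·5.67×10⁻⁸·0.01720) + (1540)⁴
    = 2.326×10¹² + 5.624×10¹² = 7.951×10¹² K⁴.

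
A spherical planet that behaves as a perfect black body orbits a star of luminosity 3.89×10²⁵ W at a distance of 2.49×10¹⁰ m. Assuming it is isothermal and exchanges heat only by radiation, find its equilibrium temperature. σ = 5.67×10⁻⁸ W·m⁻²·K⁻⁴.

First find the stellar flux at distance d: S = L/(4πd²) = 3.89×10²⁵/(4π·(2.49×10¹⁰)²) = 4993 W/m².
For an isothermal sphere, absorbed (1−a)S·πr² = emitted σ·4πr²·T⁴, so T⁴ = (1−a)S/(4σ).
T⁴ = 1.00·4993/(4·5.67×10⁻⁸) = 2.201×10¹⁰ K⁴.

T ≈ 385 K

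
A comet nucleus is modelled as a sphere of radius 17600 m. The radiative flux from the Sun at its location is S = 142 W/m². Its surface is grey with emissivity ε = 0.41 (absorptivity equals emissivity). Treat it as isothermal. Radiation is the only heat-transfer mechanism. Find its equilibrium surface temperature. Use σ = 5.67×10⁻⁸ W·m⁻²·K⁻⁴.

At equilibrium, absorbed power = emitted power.
Absorbing cross-section = πr² = 9.731×10⁸ m²; emitting surface = 4πr² = 3.893×10⁹ m² (ratio 4).
εS·A_cross = εσ·A_surf·T⁴  ⇒  T⁴ = S/(4σ)   (ε cancels).
T⁴ = 142/(4·5.67×10⁻⁸) = 6.261×10⁸ K⁴.
T = (6.261×10⁸)^(1/4).

T ≈ 158 K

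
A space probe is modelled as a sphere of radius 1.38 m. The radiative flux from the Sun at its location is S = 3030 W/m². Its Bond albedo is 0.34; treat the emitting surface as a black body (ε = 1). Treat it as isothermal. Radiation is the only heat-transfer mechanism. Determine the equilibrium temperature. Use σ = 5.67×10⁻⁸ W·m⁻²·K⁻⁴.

At equilibrium, absorbed power = emitted power.
Absorbing cross-section = πr² = 5.983 m²; emitting surface = 4πr² = 23.93 m² (ratio 4).
(1−a)S·A_cross = εσ·A_surf·T⁴  ⇒  T⁴ = (1−a)S/(4σ).
T⁴ = 0.660·3030/(4·5.67×10⁻⁸) = 8.817×10⁹ K⁴.
T = (8.817×10⁹)^(1/4).

T ≈ 306 K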